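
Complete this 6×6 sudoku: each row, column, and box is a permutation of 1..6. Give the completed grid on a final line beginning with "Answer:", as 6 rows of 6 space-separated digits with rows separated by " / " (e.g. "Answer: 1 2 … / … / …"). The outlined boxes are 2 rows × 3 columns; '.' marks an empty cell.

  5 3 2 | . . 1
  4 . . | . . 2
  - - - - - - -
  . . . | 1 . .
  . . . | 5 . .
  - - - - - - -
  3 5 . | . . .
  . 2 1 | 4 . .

Step 1. [r5c6∈{6}] r5c6's peers cover all but 6. So r5c6=6.
Step 2. [r2c3∈{6}] r2c3 is down to just 6. So r2c3=6.
Step 3. [r4c1∈{1,2,6}] across col 1, 1 lands solely at r4c1, so r4c1=1.
Step 4. [r4c5∈{2,3,4,6}] r4c5 is the only open cell in row 4 admitting 2 ⇒ r4c5=2.
Step 5. [r3c5∈{3,4,6}] r3c5 is the only open cell in box 4 admitting 6, so r3c5=6.
Step 6. [r3c2∈{4}] r3c2's peers cover all but 4 ⇒ r3c2=4.
Step 7. [r3c6∈{3}] nothing but 3 survives at r3c6 ⇒ r3c6=3.
Step 8. [r2c5∈{3,5}] row 2 places 5 nowhere but r2c5. So r2c5=5.
Step 9. [r5c5∈{1}] nothing but 1 survives at r5c5, so r5c5=1.
Step 10. [r6c1∈{6}] nothing but 6 survives at r6c1, so r6c1=6.
Step 11. [r3c1∈{2}] nothing but 2 survives at r3c1, so r3c1=2.
Step 12. [r2c4∈{3}] r2c4's peers cover all but 3 ⇒ r2c4=3.
Step 13. [r6c6∈{5}] r6c6's peers cover all but 5 ⇒ r6c6=5.
Step 14. [r5c3∈{4}] r5c3's peers cover all but 4, so r5c3=4.
Step 15. [r4c6∈{4}] r4c6's peers cover all but 4 ⇒ r4c6=4.
Step 16. [r3c3∈{5}] r3c3's peers cover all but 5, so r3c3=5.
Step 17. [r1c5∈{4}] r1c5's peers cover all but 4, so r1c5=4.
Step 18. [r4c3∈{3}] r4c3 has the single candidate 3. So r4c3=3.
Step 19. [r5c4∈{2}] nothing but 2 survives at r5c4, so r5c4=2.
Step 20. [r2c2∈{1}] r2c2 is down to just 1, so r2c2=1.
Step 21. [r6c5∈{3}] r6c5 is down to just 3 ⇒ r6c5=3.
Step 22. [r1c4∈{6}] r1c4 has the single candidate 6, so r1c4=6.
Step 23. [r4c2∈{6}] r4c2's peers cover all but 6 ⇒ r4c2=6.

Answer: 5 3 2 6 4 1 / 4 1 6 3 5 2 / 2 4 5 1 6 3 / 1 6 3 5 2 4 / 3 5 4 2 1 6 / 6 2 1 4 3 5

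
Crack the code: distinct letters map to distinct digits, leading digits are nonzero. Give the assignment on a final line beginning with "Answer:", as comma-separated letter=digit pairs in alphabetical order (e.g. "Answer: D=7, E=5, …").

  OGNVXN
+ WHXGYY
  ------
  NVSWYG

Step 1. [col 1: N + Y ≡ G (mod 10)] several values work for Y in column 1 (N + Y ≡ G (mod 10), carry-in 0); try Y=2. So Y=2.
Step 2. [col 1: N + Y ≡ G (mod 10)] N=6 is one option consistent with column 1 (N + Y ≡ G (mod 10), carry-in 0) — take it, so N=6.
Step 3. [col 1: N + Y ≡ G (mod 10)] from column 1 (N=6, Y=2, carry-in 0, digits 2,6 already taken and all letters distinct): G must equal 8. So G=8.
Step 4. [col 2: X + Y ≡ Y (mod 10)] column 2 reads X+Y+carry(0)=Y with Y=2; with digits 2,6,8 already taken and all letters distinct, the only value for X is 0. So X=0.
Step 5. [col 3: V + G ≡ W (mod 10)] no forcing yet in column 3 (carry-in 0); V=3 is free and consistent — try it, so V=3.
Step 6. [col 3: V + G ≡ W (mod 10)] column 3 reads V+G+carry(0)=W with V=3, G=8; with digits 0,2,3,6,8 already taken and all letters distinct, the only value for W is 1. So W=1.
Step 7. [col 4: N + X ≡ S (mod 10)] column 4 reads N+X+carry(1)=S with N=6, X=0; with digits 0,1,2,3,6,8 already taken and all letters distinct, the only value for S is 7, so S=7.
Step 8. [col 5: G + H ≡ V (mod 10)] column 5: given G=8, V=3, carry-in 0, and digits 0,1,2,3,6,7,8 already taken and all letters distinct, G+H≡V (mod 10) forces H=5 ⇒ H=5.
Step 9. [col 6: O + W ≡ N (mod 10)] column 6: given W=1, N=6, carry-in 1, and digits 0,1,2,3,5,6,7,8 already taken and all letters distinct, O+W≡N (mod 10) forces O=4. So O=4.

Answer: G=8, H=5, N=6, O=4, S=7, V=3, W=1, X=0, Y=2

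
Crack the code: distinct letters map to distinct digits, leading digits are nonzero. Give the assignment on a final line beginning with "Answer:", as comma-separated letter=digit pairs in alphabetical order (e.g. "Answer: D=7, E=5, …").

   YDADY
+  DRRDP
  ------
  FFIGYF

Step 1. [col 1: Y + P ≡ F (mod 10)] P=4 is one option consistent with column 1 (Y + P ≡ F (mod 10), carry-in 0) — take it, so P=4.
Step 2. [col 1: Y + P ≡ F (mod 10)] Y=7 is one option consistent with column 1 (Y + P ≡ F (mod 10), carry-in 0) — take it, so Y=7.
Step 3. [col 1: Y + P ≡ F (mod 10)] column 1 reads Y+P+carry(0)=F with Y=7, P=4; with digits 4,7 already taken and all letters distinct, the only value for F is 1 ⇒ F=1.
Step 4. [col 2: D + D ≡ Y (mod 10)] column 2 (D + D ≡ Y (mod 10), carry-in 1) doesn't pin D yet; pick D=3 and continue. So D=3.
Step 5. [col 3: A + R ≡ G (mod 10)] column 3 (A + R ≡ G (mod 10), carry-in 0) doesn't pin G yet; pick G=5 and continue. So G=5.
Step 6. [col 3: A + R ≡ G (mod 10)] A=9 is one option consistent with column 3 (A + R ≡ G (mod 10), carry-in 0) — take it, so A=9.
Step 7. [col 3: A + R ≡ G (mod 10)] in column 3 we have A+R≡G with carry-in 0; given A=9, G=5 and digits 1,3,4,5,7,9 already taken and all letters distinct, that pins R to 6 ⇒ R=6.
Step 8. [col 4: D + R ≡ I (mod 10)] column 4 reads D+R+carry(1)=I with D=3, R=6; with digits 1,3,4,5,6,7,9 already taken and all letters distinct, the only value for I is 0, so I=0.

Answer: A=9, D=3, F=1, G=5, I=0, P=4, R=6, Y=7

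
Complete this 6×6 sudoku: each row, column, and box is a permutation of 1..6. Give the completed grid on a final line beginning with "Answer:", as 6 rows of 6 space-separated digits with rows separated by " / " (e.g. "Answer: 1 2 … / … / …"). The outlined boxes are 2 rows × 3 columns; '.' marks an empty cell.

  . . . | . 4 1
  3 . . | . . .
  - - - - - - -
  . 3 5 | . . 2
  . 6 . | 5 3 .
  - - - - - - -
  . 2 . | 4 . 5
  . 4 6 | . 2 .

Step 1. [r5c1∈{1}] r5c1's peers cover all but 1, so r5c1=1.
Step 2. [r1c3∈{2}] only 2 remains possible at r1c3 ⇒ r1c3=2.
Step 3. [r2c6∈{6}] r2c6's peers cover all but 6. So r2c6=6.
Step 4. [r3c4∈{1,6}] r3c4 is the only open cell in col 4 admitting 6. So r3c4=6.
Step 5. [r1c2∈{5}] r1c2 has the single candidate 5, so r1c2=5.
Step 6. [r4c3∈{1,4}] r4c3 is the only open cell in row 4 admitting 1, so r4c3=1.
Step 7. [r6c6∈{3}] r6c6 has the single candidate 3 ⇒ r6c6=3.
Step 8. [r3c1∈{4}] only 4 remains possible at r3c1 ⇒ r3c1=4.
Step 9. [r1c4∈{3}] r1c4 has the single candidate 3, so r1c4=3.
Step 10. [r2c4∈{2}] r2c4 is down to just 2 ⇒ r2c4=2.
Step 11. [r2c5∈{5}] nothing but 5 survives at r2c5 ⇒ r2c5=5.
Step 12. [r4c1∈{2}] nothing but 2 survives at r4c1. So r4c1=2.
Step 13. [r2c3∈{4}] nothing but 4 survives at r2c3. So r2c3=4.
Step 14. [r2c2∈{1}] r2c2 has the single candidate 1 ⇒ r2c2=1.
Step 15. [r4c6∈{4}] nothing but 4 survives at r4c6, so r4c6=4.
Step 16. [r6c4∈{1}] r6c4 is down to just 1, so r6c4=1.
Step 17. [r1c1∈{6}] only 6 remains possible at r1c1. So r1c1=6.
Step 18. [r6c1∈{5}] nothing but 5 survives at r6c1 ⇒ r6c1=5.
Step 19. [r3c5∈{1}] nothing but 1 survives at r3c5. So r3c5=1.
Step 20. [r5c5∈{6}] only 6 remains possible at r5c5. So r5c5=6.
Step 21. [r5c3∈{3}] r5c3 has the single candidate 3 ⇒ r5c3=3.

Answer: 6 5 2 3 4 1 / 3 1 4 2 5 6 / 4 3 5 6 1 2 / 2 6 1 5 3 4 / 1 2 3 4 6 5 / 5 4 6 1 2 3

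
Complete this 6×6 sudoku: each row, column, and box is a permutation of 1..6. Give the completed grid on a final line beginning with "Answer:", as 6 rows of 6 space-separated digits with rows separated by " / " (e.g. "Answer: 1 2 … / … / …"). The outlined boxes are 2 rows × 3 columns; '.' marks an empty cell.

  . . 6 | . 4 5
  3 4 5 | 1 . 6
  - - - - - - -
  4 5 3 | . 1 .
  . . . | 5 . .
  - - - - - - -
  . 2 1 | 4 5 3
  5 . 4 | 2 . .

Step 1. [r4c3∈{2}] only 2 remains possible at r4c3 ⇒ r4c3=2.
Step 2. [r1c2∈{1}] nothing but 1 survives at r1c2 ⇒ r1c2=1.
Step 3. [r4c2∈{6}] nothing but 6 survives at r4c2. So r4c2=6.
Step 4. [r6c2∈{3}] nothing but 3 survives at r6c2. So r6c2=3.
Step 5. [r3c4∈{6}] r3c4 is down to just 6 ⇒ r3c4=6.
Step 6. [r1c1∈{2}] r1c1 has the single candidate 2 ⇒ r1c1=2.
Step 7. [r3c6∈{2}] r3c6's peers cover all but 2 ⇒ r3c6=2.
Step 8. [r4c6∈{4}] only 4 remains possible at r4c6. So r4c6=4.
Step 9. [r5c1∈{6}] r5c1 has the single candidate 6. So r5c1=6.
Step 10. [r2c5∈{2}] r2c5 is down to just 2, so r2c5=2.
Step 11. [r4c5∈{3}] r4c5 has the single candidate 3, so r4c5=3.
Step 12. [r6c6∈{1}] r6c6's peers cover all but 1 ⇒ r6c6=1.
Step 13. [r6c5∈{6}] r6c5's peers cover all but 6. So r6c5=6.
Step 14. [r4c1∈{1}] only 1 remains possible at r4c1. So r4c1=1.
Step 15. [r1c4∈{3}] r1c4 has the single candidate 3, so r1c4=3.

Answer: 2 1 6 3 4 5 / 3 4 5 1 2 6 / 4 5 3 6 1 2 / 1 6 2 5 3 4 / 6 2 1 4 5 3 / 5 3 4 2 6 1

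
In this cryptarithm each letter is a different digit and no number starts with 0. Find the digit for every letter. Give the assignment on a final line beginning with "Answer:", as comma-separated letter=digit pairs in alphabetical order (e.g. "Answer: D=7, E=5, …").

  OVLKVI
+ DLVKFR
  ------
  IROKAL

Step 1. [col 1: I + R ≡ L (mod 10)] I=7 is one option consistent with column 1 (I + R ≡ L (mod 10), carry-in 0) — take it ⇒ I=7.
Step 2. [col 1: I + R ≡ L (mod 10)] several values work for L in column 1 (I + R ≡ L (mod 10), carry-in 0); try L=1, so L=1.
Step 3. [col 1: I + R ≡ L (mod 10)] column 1: given I=7, L=1, carry-in 0, and digits 1,7 already taken and all letters distinct, I+R≡L (mod 10) forces R=4 ⇒ R=4.
Step 4. [col 2: V + F ≡ A (mod 10)] no forcing yet in column 2 (carry-in 1); A=0 is free and consistent — try it, so A=0.
Step 5. [col 2: V + F ≡ A (mod 10)] column 2 (V + F ≡ A (mod 10), carry-in 1) doesn't pin F yet; pick F=6 and continue, so F=6.
Step 6. [col 2: V + F ≡ A (mod 10)] column 2 reads V+F+carry(1)=A with F=6, A=0; with digits 0,1,4,6,7 already taken and all letters distinct, the only value for V is 3. So V=3.
Step 7. [col 3: K + K ≡ K (mod 10)] from column 3 (nothing yet, carry-in 1, digits 0,1,3,4,6,7 already taken and all letters distinct): K must equal 9, so K=9.
Step 8. [col 4: L + V ≡ O (mod 10)] in column 4 we have L+V≡O with carry-in 1; given L=1, V=3 and digits 0,1,3,4,6,7,9 already taken and all letters distinct, that pins O to 5 ⇒ O=5.
Step 9. [col 6: O + D ≡ I (mod 10)] from column 6 (O=5, I=7, carry-in 0, digits 0,1,3,4,5,6,7,9 already taken and all letters distinct): D must equal 2 ⇒ D=2.

Answer: A=0, D=2, F=6, I=7, K=9, L=1, O=5, R=4, V=3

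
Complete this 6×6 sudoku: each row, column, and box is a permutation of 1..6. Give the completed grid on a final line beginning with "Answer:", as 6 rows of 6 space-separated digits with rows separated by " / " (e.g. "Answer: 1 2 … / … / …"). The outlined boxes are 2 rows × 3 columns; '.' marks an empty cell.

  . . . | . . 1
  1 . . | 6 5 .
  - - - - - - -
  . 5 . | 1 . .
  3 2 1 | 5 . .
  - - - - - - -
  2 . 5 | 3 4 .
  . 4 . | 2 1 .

Step 1. [r6c1∈{6}] r6c1 has the single candidate 6. So r6c1=6.
Step 2. [r3c3∈{4,6}] across box 3, 6 lands solely at r3c3, so r3c3=6.
Step 3. [r2c2∈{3}] only 3 remains possible at r2c2. So r2c2=3.
Step 4. [r4c6∈{4,6}] in row 4, 4 fits only at r4c6. So r4c6=4.
Step 5. [r2c3∈{2,4}] row 2 places 4 nowhere but r2c3 ⇒ r2c3=4.
Step 6. [r1c5∈{2,3}] row 1 places 3 nowhere but r1c5, so r1c5=3.
Step 7. [r3c6∈{2,3}] in row 3, 3 fits only at r3c6 ⇒ r3c6=3.
Step 8. [r4c5∈{6}] only 6 remains possible at r4c5. So r4c5=6.
Step 9. [r1c3∈{2}] r1c3 has the single candidate 2, so r1c3=2.
Step 10. [r5c6∈{6}] only 6 remains possible at r5c6 ⇒ r5c6=6.
Step 11. [r2c6∈{2}] r2c6's peers cover all but 2. So r2c6=2.
Step 12. [r6c6∈{5}] r6c6's peers cover all but 5 ⇒ r6c6=5.
Step 13. [r1c2∈{6}] only 6 remains possible at r1c2 ⇒ r1c2=6.
Step 14. [r5c2∈{1}] r5c2 is down to just 1 ⇒ r5c2=1.
Step 15. [r1c4∈{4}] r1c4 is down to just 4 ⇒ r1c4=4.
Step 16. [r3c5∈{2}] r3c5 has the single candidate 2 ⇒ r3c5=2.
Step 17. [r6c3∈{3}] r6c3's peers cover all but 3 ⇒ r6c3=3.
Step 18. [r1c1∈{5}] r1c1 has the single candidate 5, so r1c1=5.
Step 19. [r3c1∈{4}] r3c1 has the single candidate 4 ⇒ r3c1=4.

Answer: 5 6 2 4 3 1 / 1 3 4 6 5 2 / 4 5 6 1 2 3 / 3 2 1 5 6 4 / 2 1 5 3 4 6 / 6 4 3 2 1 5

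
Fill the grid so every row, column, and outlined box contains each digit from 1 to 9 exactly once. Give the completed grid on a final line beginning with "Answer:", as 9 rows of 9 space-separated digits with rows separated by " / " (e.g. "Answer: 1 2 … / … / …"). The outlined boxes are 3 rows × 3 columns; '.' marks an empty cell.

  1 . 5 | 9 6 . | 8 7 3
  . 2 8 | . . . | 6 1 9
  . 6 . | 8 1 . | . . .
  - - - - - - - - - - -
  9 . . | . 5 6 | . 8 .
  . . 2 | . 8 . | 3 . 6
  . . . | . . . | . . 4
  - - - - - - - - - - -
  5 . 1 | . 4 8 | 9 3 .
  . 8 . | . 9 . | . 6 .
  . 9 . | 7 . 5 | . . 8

Step 1. [r1c2∈{4}] nothing but 4 survives at r1c2 ⇒ r1c2=4.
Step 2. [r7c2∈{7}] r7c2's peers cover all but 7. So r7c2=7.
Step 3. [r7c9∈{2}] only 2 remains possible at r7c9, so r7c9=2.
Step 4. [r9c8∈{4}] r9c8's peers cover all but 4, so r9c8=4.
Step 5. [r9c7∈{1}] nothing but 1 survives at r9c7 ⇒ r9c7=1.
Step 6. [r1c6∈{2}] r1c6 is down to just 2 ⇒ r1c6=2.
Step 7. [r4c9∈{1,7}] 1 has one home in col 9: r4c9. So r4c9=1.
Step 8. [r4c2∈{3}] r4c2 has the single candidate 3 ⇒ r4c2=3.
Step 9. [r3c9∈{5}] r3c9 has the single candidate 5. So r3c9=5.
Step 10. [r3c7∈{2,4}] in col 7, 4 fits only at r3c7. So r3c7=4.
Step 11. [r2c4∈{3,4,5}] row 2 places 5 nowhere but r2c4. So r2c4=5.
Step 12. [r2c6∈{3,4,7}] 4 has one home in row 2: r2c6, so r2c6=4.
Step 13. [r8c7∈{5,7}] 5 has one home in row 8: r8c7. So r8c7=5.
Step 14. [r3c3∈{3,7,9}] across row 3, 9 lands solely at r3c3. So r3c3=9.
Step 15. [r6c1∈{6,7,8}] r6c1 is the only open cell in row 6 admitting 8 ⇒ r6c1=8.
Step 16. [r9c1∈{2,3,6}] r9c1 is the only open cell in col 1 admitting 6. So r9c1=6.
Step 17. [r9c5∈{2,3}] row 9 places 2 nowhere but r9c5, so r9c5=2.
Step 18. [r9c3∈{3}] r9c3 has the single candidate 3, so r9c3=3.
Step 19. [r8c3∈{4}] r8c3 is down to just 4. So r8c3=4.
Step 20. [r4c3∈{7}] only 7 remains possible at r4c3, so r4c3=7.
Step 21. [r5c6∈{1,7,9}] 7 has one home in row 5: r5c6. So r5c6=7.
Step 22. [r3c6∈{3}] r3c6 is down to just 3 ⇒ r3c6=3.
Step 23. [r4c7∈{2}] only 2 remains possible at r4c7. So r4c7=2.
Step 24. [r6c4∈{1,2,3}] r6c4 is the only open cell in row 6 admitting 2, so r6c4=2.
Step 25. [r8c6∈{1}] r8c6 is down to just 1 ⇒ r8c6=1.
Step 26. [r5c8∈{5,9}] in row 5, 9 fits only at r5c8 ⇒ r5c8=9.
Step 27. [r5c2∈{1,5}] row 5 places 5 nowhere but r5c2. So r5c2=5.
Step 28. [r2c5∈{7}] r2c5 has the single candidate 7 ⇒ r2c5=7.
Step 29. [r5c4∈{1,4}] row 5 places 1 nowhere but r5c4. So r5c4=1.
Step 30. [r8c1∈{2}] nothing but 2 survives at r8c1. So r8c1=2.
Step 31. [r6c5∈{3}] r6c5 is down to just 3, so r6c5=3.
Step 32. [r8c9∈{7}] r8c9 has the single candidate 7. So r8c9=7.
Step 33. [r6c2∈{1}] r6c2 is down to just 1, so r6c2=1.
Step 34. [r3c8∈{2}] r3c8's peers cover all but 2. So r3c8=2.
Step 35. [r3c1∈{7}] r3c1's peers cover all but 7. So r3c1=7.
Step 36. [r4c4∈{4}] r4c4 is down to just 4 ⇒ r4c4=4.
Step 37. [r6c3∈{6}] nothing but 6 survives at r6c3, so r6c3=6.
Step 38. [r6c6∈{9}] r6c6 is down to just 9. So r6c6=9.
Step 39. [r7c4∈{6}] r7c4's peers cover all but 6 ⇒ r7c4=6.
Step 40. [r6c8∈{5}] r6c8's peers cover all but 5. So r6c8=5.
Step 41. [r5c1∈{4}] only 4 remains possible at r5c1 ⇒ r5c1=4.
Step 42. [r2c1∈{3}] only 3 remains possible at r2c1, so r2c1=3.
Step 43. [r6c7∈{7}] r6c7's peers cover all but 7 ⇒ r6c7=7.
Step 44. [r8c4∈{3}] only 3 remains possible at r8c4. So r8c4=3.

Answer: 1 4 5 9 6 2 8 7 3 / 3 2 8 5 7 4 6 1 9 / 7 6 9 8 1 3 4 2 5 / 9 3 7 4 5 6 2 8 1 / 4 5 2 1 8 7 3 9 6 / 8 1 6 2 3 9 7 5 4 / 5 7 1 6 4 8 9 3 2 / 2 8 4 3 9 1 5 6 7 / 6 9 3 7 2 5 1 4 8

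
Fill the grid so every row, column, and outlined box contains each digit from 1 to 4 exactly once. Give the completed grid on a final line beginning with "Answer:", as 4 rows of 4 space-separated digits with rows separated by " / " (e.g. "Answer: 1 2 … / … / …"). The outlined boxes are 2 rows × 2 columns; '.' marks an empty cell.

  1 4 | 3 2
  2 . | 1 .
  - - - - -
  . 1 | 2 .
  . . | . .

Step 1. [r4c3∈{4}] r4c3's peers cover all but 4, so r4c3=4.
Step 2. [r4c1∈{3}] r4c1 has the single candidate 3. So r4c1=3.
Step 3. [r4c2∈{2}] nothing but 2 survives at r4c2. So r4c2=2.
Step 4. [r3c4∈{3}] r3c4 is down to just 3, so r3c4=3.
Step 5. [r2c2∈{3}] r2c2 has the single candidate 3 ⇒ r2c2=3.
Step 6. [r2c4∈{4}] nothing but 4 survives at r2c4 ⇒ r2c4=4.
Step 7. [r4c4∈{1}] nothing but 1 survives at r4c4, so r4c4=1.
Step 8. [r3c1∈{4}] nothing but 4 survives at r3c1 ⇒ r3c1=4.

Answer: 1 4 3 2 / 2 3 1 4 / 4 1 2 3 / 3 2 4 1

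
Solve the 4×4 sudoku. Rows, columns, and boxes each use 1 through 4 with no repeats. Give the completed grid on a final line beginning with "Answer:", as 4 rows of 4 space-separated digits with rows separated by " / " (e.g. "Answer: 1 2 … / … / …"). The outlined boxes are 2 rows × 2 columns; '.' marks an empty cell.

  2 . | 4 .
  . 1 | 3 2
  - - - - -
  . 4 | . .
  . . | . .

Step 1. [r3c3∈{1,2}] across row 3, 2 lands solely at r3c3 ⇒ r3c3=2.
Step 2. [r4c3∈{1}] r4c3 has the single candidate 1 ⇒ r4c3=1.
Step 3. [r4c1∈{3}] r4c1's peers cover all but 3, so r4c1=3.
Step 4. [r4c2∈{2}] r4c2 has the single candidate 2. So r4c2=2.
Step 5. [r3c1∈{1}] only 1 remains possible at r3c1 ⇒ r3c1=1.
Step 6. [r2c1∈{4}] r2c1 is down to just 4 ⇒ r2c1=4.
Step 7. [r4c4∈{4}] only 4 remains possible at r4c4. So r4c4=4.
Step 8. [r1c2∈{3}] only 3 remains possible at r1c2 ⇒ r1c2=3.
Step 9. [r3c4∈{3}] r3c4's peers cover all but 3, so r3c4=3.
Step 10. [r1c4∈{1}] r1c4's peers cover all but 1, so r1c4=1.

Answer: 2 3 4 1 / 4 1 3 2 / 1 4 2 3 / 3 2 1 4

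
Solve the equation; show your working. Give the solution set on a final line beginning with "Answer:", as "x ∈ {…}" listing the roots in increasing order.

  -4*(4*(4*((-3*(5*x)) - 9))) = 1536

Step 1. [-4*(4*(4*((-3*(5*x)) - 9))) = 1536] -4 out front; divide by -4 ⇒ div: 4*(4*((-3*(5*x)) - 9)) = -384.
Step 2. [4*(4*((-3*(5*x)) - 9)) = -384] divide by the outer 4. So div: 4*((-3*(5*x)) - 9) = -96.
Step 3. [4*((-3*(5*x)) - 9) = -96] divide by the outer 4 ⇒ div: (-3*(5*x)) - 9 = -24.
Step 4. [(-3*(5*x)) - 9 = -24] add 9: x sits inside (… - 9), so sub: -3*(5*x) = -15.
Step 5. [-3*(5*x) = -15] -3 out front; divide by -3. So div: 5*x = 5.
Step 6. [5*x = 5] divide by the outer 5 ⇒ div: x = 1.

Answer: x ∈ {1}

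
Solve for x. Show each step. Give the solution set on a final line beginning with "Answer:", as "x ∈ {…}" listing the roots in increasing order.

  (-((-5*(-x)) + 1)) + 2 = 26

Step 1. [(-((-5*(-x)) + 1)) + 2 = 26] +2 is outermost — subtract 2 both sides. So sub: -((-5*(-x)) + 1) = 24.
Step 2. [-((-5*(-x)) + 1) = 24] LHS negated; negate both sides, so neg: (-5*(-x)) + 1 = -24.
Step 3. [(-5*(-x)) + 1 = -24] peel the +1: subtract 1 from each side. So sub: -5*(-x) = -25.
Step 4. [-5*(-x) = -25] LHS = -5·(…); ÷-5 both sides ⇒ div: -x = 5.
Step 5. [-x = 5] LHS negated; negate both sides ⇒ neg: x = -5.

Answer: x ∈ {-5}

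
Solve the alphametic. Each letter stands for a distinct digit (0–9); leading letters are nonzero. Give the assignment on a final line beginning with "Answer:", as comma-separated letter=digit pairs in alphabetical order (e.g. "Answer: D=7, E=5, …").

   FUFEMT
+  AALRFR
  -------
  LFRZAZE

Step 1. [col 1: T + R ≡ E (mod 10)] R=7 is one option consistent with column 1 (T + R ≡ E (mod 10), carry-in 0) — take it. So R=7.
Step 2. [L] adding two 6-digit numbers gives at most 6+1 digits, and here it does — L is that final carry and must be 1 ⇒ L=1.
Step 3. [col 1: T + R ≡ E (mod 10)] column 1 (T + R ≡ E (mod 10), carry-in 0) doesn't pin E yet; pick E=2 and continue, so E=2.
Step 4. [col 1: T + R ≡ E (mod 10)] in column 1 we have T+R≡E with carry-in 0; given R=7, E=2 and digits 1,2,7 already taken and all letters distinct, that pins T to 5. So T=5.
Step 5. [col 2: M + F ≡ Z (mod 10)] F=3 is one option consistent with column 2 (M + F ≡ Z (mod 10), carry-in 1) — take it ⇒ F=3.
Step 6. [col 2: M + F ≡ Z (mod 10)] column 2 (M + F ≡ Z (mod 10), carry-in 1) doesn't pin Z yet; pick Z=4 and continue ⇒ Z=4.
Step 7. [col 2: M + F ≡ Z (mod 10)] column 2 reads M+F+carry(1)=Z with F=3, Z=4; with digits 1,2,3,4,5,7 already taken and all letters distinct, the only value for M is 0 ⇒ M=0.
Step 8. [col 3: E + R ≡ A (mod 10)] column 3 reads E+R+carry(0)=A with E=2, R=7; with digits 0,1,2,3,4,5,7 already taken and all letters distinct, the only value for A is 9, so A=9.
Step 9. [col 5: U + A ≡ R (mod 10)] column 5: given A=9, R=7, carry-in 0, and digits 0,1,2,3,4,5,7,9 already taken and all letters distinct, U+A≡R (mod 10) forces U=8 ⇒ U=8.

Answer: A=9, E=2, F=3, L=1, M=0, R=7, T=5, U=8, Z=4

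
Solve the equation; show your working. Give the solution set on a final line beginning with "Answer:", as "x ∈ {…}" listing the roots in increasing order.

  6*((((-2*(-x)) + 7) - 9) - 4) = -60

Step 1. [6*((((-2*(-x)) + 7) - 9) - 4) = -60] 6 out front; divide by 6, so div: (((-2*(-x)) + 7) - 9) - 4 = -10.
Step 2. [(((-2*(-x)) + 7) - 9) - 4 = -10] the outer -4 inverts by adding 4. So sub: ((-2*(-x)) + 7) - 9 = -6.
Step 3. [((-2*(-x)) + 7) - 9 = -6] 9 comes off first (add 9). So sub: (-2*(-x)) + 7 = 3.
Step 4. [(-2*(-x)) + 7 = 3] 7 comes off first (subtract 7), so sub: -2*(-x) = -4.
Step 5. [-2*(-x) = -4] divide by the outer -2. So div: -x = 2.
Step 6. [-x = 2] LHS negated; negate both sides. So neg: x = -2.

Answer: x ∈ {-2}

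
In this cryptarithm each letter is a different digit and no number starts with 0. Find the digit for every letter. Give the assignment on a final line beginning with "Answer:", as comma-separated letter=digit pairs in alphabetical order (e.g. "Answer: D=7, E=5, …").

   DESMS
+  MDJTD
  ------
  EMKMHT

Step 1. [col 1: S + D ≡ T (mod 10)] no forcing yet in column 1 (carry-in 0); S=5 is free and consistent — try it ⇒ S=5.
Step 2. [col 1: S + D ≡ T (mod 10)] several values work for D in column 1 (S + D ≡ T (mod 10), carry-in 0); try D=9, so D=9.
Step 3. [E] the sum has 6 digits but both addends have 5; that extra leading digit E is the final carry, namely 1, so E=1.
Step 4. [col 1: S + D ≡ T (mod 10)] column 1: given S=5, D=9, carry-in 0, and digits 1,5,9 already taken and all letters distinct, S+D≡T (mod 10) forces T=4 ⇒ T=4.
Step 5. [col 2: M + T ≡ H (mod 10)] no forcing yet in column 2 (carry-in 1); H=3 is free and consistent — try it, so H=3.
Step 6. [col 2: M + T ≡ H (mod 10)] column 2 reads M+T+carry(1)=H with T=4, H=3; with digits 1,3,4,5,9 already taken and all letters distinct, the only value for M is 8 ⇒ M=8.
Step 7. [col 3: S + J ≡ M (mod 10)] in column 3 we have S+J≡M with carry-in 1; given S=5, M=8 and digits 1,3,4,5,8,9 already taken and all letters distinct, that pins J to 2, so J=2.
Step 8. [col 4: E + D ≡ K (mod 10)] column 4: given E=1, D=9, carry-in 0, and digits 1,2,3,4,5,8,9 already taken and all letters distinct, E+D≡K (mod 10) forces K=0. So K=0.

Answer: D=9, E=1, H=3, J=2, K=0, M=8, S=5, T=4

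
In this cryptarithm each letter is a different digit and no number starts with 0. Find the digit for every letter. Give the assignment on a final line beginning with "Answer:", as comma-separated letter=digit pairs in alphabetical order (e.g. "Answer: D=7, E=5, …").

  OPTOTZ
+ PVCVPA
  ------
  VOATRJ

Step 1. [col 1: Z + A ≡ J (mod 10)] no forcing yet in column 1 (carry-in 0); J=2 is free and consistent — try it. So J=2.
Step 2. [col 1: Z + A ≡ J (mod 10)] several values work for A in column 1 (Z + A ≡ J (mod 10), carry-in 0); try A=7 ⇒ A=7.
Step 3. [col 1: Z + A ≡ J (mod 10)] column 1 reads Z+A+carry(0)=J with A=7, J=2; with digits 2,7 already taken and all letters distinct, the only value for Z is 5. So Z=5.
Step 4. [col 2: T + P ≡ R (mod 10)] several values work for T in column 2 (T + P ≡ R (mod 10), carry-in 1); try T=8, so T=8.
Step 5. [col 2: T + P ≡ R (mod 10)] several values work for R in column 2 (T + P ≡ R (mod 10), carry-in 1); try R=3. So R=3.
Step 6. [col 2: T + P ≡ R (mod 10)] from column 2 (T=8, R=3, carry-in 1, digits 2,3,5,7,8 already taken and all letters distinct): P must equal 4. So P=4.
Step 7. [col 3: O + V ≡ T (mod 10)] several values work for V in column 3 (O + V ≡ T (mod 10), carry-in 1); try V=6. So V=6.
Step 8. [col 3: O + V ≡ T (mod 10)] column 3: given V=6, T=8, carry-in 1, and digits 2,3,4,5,6,7,8 already taken and all letters distinct, O+V≡T (mod 10) forces O=1 ⇒ O=1.
Step 9. [col 4: T + C ≡ A (mod 10)] column 4 reads T+C+carry(0)=A with T=8, A=7; with digits 1,2,3,4,5,6,7,8 already taken and all letters distinct, the only value for C is 9. So C=9.

Answer: A=7, C=9, J=2, O=1, P=4, R=3, T=8, V=6, Z=5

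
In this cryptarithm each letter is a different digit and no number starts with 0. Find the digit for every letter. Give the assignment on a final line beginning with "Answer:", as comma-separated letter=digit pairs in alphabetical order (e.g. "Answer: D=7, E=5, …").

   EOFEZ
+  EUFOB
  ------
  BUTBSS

Step 1. [col 1: Z + B ≡ S (mod 10)] B=1 is one option consistent with column 1 (Z + B ≡ S (mod 10), carry-in 0) — take it ⇒ B=1.
Step 2. [col 1: Z + B ≡ S (mod 10)] Z=4 is one option consistent with column 1 (Z + B ≡ S (mod 10), carry-in 0) — take it ⇒ Z=4.
Step 3. [col 1: Z + B ≡ S (mod 10)] column 1: given Z=4, B=1, carry-in 0, and digits 1,4 already taken and all letters distinct, Z+B≡S (mod 10) forces S=5, so S=5.
Step 4. [col 2: E + O ≡ S (mod 10)] no forcing yet in column 2 (carry-in 0); E=6 is free and consistent — try it, so E=6.
Step 5. [col 2: E + O ≡ S (mod 10)] in column 2 we have E+O≡S with carry-in 0; given E=6, S=5 and digits 1,4,5,6 already taken and all letters distinct, that pins O to 9, so O=9.
Step 6. [col 3: F + F ≡ B (mod 10)] from column 3 (B=1, carry-in 1, digits 1,4,5,6,9 already taken and all letters distinct): F must equal 0. So F=0.
Step 7. [col 4: O + U ≡ T (mod 10)] column 4 (O + U ≡ T (mod 10), carry-in 0) doesn't pin T yet; pick T=2 and continue. So T=2.
Step 8. [col 4: O + U ≡ T (mod 10)] column 4: given O=9, T=2, carry-in 0, and digits 0,1,2,4,5,6,9 already taken and all letters distinct, O+U≡T (mod 10) forces U=3 ⇒ U=3.

Answer: B=1, E=6, F=0, O=9, S=5, T=2, U=3, Z=4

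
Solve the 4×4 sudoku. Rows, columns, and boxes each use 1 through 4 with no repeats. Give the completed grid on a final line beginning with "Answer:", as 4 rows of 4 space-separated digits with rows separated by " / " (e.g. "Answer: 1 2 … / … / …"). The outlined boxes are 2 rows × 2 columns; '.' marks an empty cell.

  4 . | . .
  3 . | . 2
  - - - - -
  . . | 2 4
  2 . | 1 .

Step 1. [r3c2∈{1,3}] r3c2 is the only open cell in row 3 admitting 3, so r3c2=3.
Step 2. [r1c4∈{1,3}] across col 4, 1 lands solely at r1c4 ⇒ r1c4=1.
Step 3. [r4c4∈{3}] only 3 remains possible at r4c4 ⇒ r4c4=3.
Step 4. [r1c2∈{2}] only 2 remains possible at r1c2, so r1c2=2.
Step 5. [r1c3∈{3}] r1c3 is down to just 3, so r1c3=3.
Step 6. [r3c1∈{1}] nothing but 1 survives at r3c1, so r3c1=1.
Step 7. [r2c3∈{4}] only 4 remains possible at r2c3. So r2c3=4.
Step 8. [r4c2∈{4}] only 4 remains possible at r4c2 ⇒ r4c2=4.
Step 9. [r2c2∈{1}] only 1 remains possible at r2c2. So r2c2=1.

Answer: 4 2 3 1 / 3 1 4 2 / 1 3 2 4 / 2 4 1 3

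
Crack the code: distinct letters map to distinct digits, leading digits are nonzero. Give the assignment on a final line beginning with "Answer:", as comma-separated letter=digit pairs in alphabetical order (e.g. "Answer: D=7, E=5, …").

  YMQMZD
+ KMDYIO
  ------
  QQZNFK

Step 1. [col 1: D + O ≡ K (mod 10)] no forcing yet in column 1 (carry-in 0); D=5 is free and consistent — try it ⇒ D=5.
Step 2. [col 1: D + O ≡ K (mod 10)] no forcing yet in column 1 (carry-in 0); O=9 is free and consistent — try it, so O=9.
Step 3. [col 1: D + O ≡ K (mod 10)] in column 1 we have D+O≡K with carry-in 0; given D=5, O=9 and digits 5,9 already taken and all letters distinct, that pins K to 4. So K=4.
Step 4. [col 2: Z + I ≡ F (mod 10)] F=0 is one option consistent with column 2 (Z + I ≡ F (mod 10), carry-in 1) — take it ⇒ F=0.
Step 5. [col 2: Z + I ≡ F (mod 10)] column 2 (Z + I ≡ F (mod 10), carry-in 1) doesn't pin I yet; pick I=6 and continue, so I=6.
Step 6. [col 2: Z + I ≡ F (mod 10)] in column 2 we have Z+I≡F with carry-in 1; given I=6, F=0 and digits 0,4,5,6,9 already taken and all letters distinct, that pins Z to 3. So Z=3.
Step 7. [col 3: M + Y ≡ N (mod 10)] column 3 reads M+Y+carry(1)=N with nothing yet; with digits 0,3,4,5,6,9 already taken and all letters distinct, the only value for N is 1, so N=1.
Step 8. [col 3: M + Y ≡ N (mod 10)] several values work for M in column 3 (M + Y ≡ N (mod 10), carry-in 1); try M=8. So M=8.
Step 9. [col 3: M + Y ≡ N (mod 10)] in column 3 we have M+Y≡N with carry-in 1; given M=8, N=1 and digits 0,1,3,4,5,6,8,9 already taken and all letters distinct, that pins Y to 2, so Y=2.
Step 10. [col 4: Q + D ≡ Z (mod 10)] from column 4 (D=5, Z=3, carry-in 1, digits 0,1,2,3,4,5,6,8,9 already taken and all letters distinct): Q must equal 7, so Q=7.

Answer: D=5, F=0, I=6, K=4, M=8, N=1, O=9, Q=7, Y=2, Z=3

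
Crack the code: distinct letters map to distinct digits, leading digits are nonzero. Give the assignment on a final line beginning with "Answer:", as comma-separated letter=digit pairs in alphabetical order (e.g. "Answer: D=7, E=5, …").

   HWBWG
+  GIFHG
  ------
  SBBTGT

Step 1. [S] S is the leading digit of a 6-digit sum of two 5-digit numbers; the final carry is exactly 1. So S=1.
Step 2. [col 1: G + G ≡ T (mod 10)] column 1 (G + G ≡ T (mod 10), carry-in 0) doesn't pin G yet; pick G=5 and continue ⇒ G=5.
Step 3. [col 1: G + G ≡ T (mod 10)] in column 1 we have G+G≡T with carry-in 0; given G=5 and digits 1,5 already taken and all letters distinct, that pins T to 0, so T=0.
Step 4. [col 2: W + H ≡ G (mod 10)] column 2 (W + H ≡ G (mod 10), carry-in 1) doesn't pin W yet; pick W=8 and continue ⇒ W=8.
Step 5. [col 2: W + H ≡ G (mod 10)] column 2: given W=8, G=5, carry-in 1, and digits 0,1,5,8 already taken and all letters distinct, W+H≡G (mod 10) forces H=6, so H=6.
Step 6. [col 3: B + F ≡ T (mod 10)] B=2 is one option consistent with column 3 (B + F ≡ T (mod 10), carry-in 1) — take it. So B=2.
Step 7. [col 3: B + F ≡ T (mod 10)] in column 3 we have B+F≡T with carry-in 1; given B=2, T=0 and digits 0,1,2,5,6,8 already taken and all letters distinct, that pins F to 7, so F=7.
Step 8. [col 4: W + I ≡ B (mod 10)] column 4 reads W+I+carry(1)=B with W=8, B=2; with digits 0,1,2,5,6,7,8 already taken and all letters distinct, the only value for I is 3 ⇒ I=3.

Answer: B=2, F=7, G=5, H=6, I=3, S=1, T=0, W=8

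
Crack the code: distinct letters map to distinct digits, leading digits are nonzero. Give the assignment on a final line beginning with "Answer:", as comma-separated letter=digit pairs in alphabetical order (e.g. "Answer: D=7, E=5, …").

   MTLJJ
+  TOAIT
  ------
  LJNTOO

Step 1. [col 1: J + T ≡ O (mod 10)] column 1 (J + T ≡ O (mod 10), carry-in 0) doesn't pin T yet; pick T=8 and continue. So T=8.
Step 2. [col 1: J + T ≡ O (mod 10)] J=4 is one option consistent with column 1 (J + T ≡ O (mod 10), carry-in 0) — take it. So J=4.
Step 3. [col 1: J + T ≡ O (mod 10)] in column 1 we have J+T≡O with carry-in 0; given J=4, T=8 and digits 4,8 already taken and all letters distinct, that pins O to 2 ⇒ O=2.
Step 4. [L] the sum has 6 digits but both addends have 5; that extra leading digit L is the final carry, namely 1, so L=1.
Step 5. [col 2: J + I ≡ O (mod 10)] from column 2 (J=4, O=2, carry-in 1, digits 1,2,4,8 already taken and all letters distinct): I must equal 7 ⇒ I=7.
Step 6. [col 3: L + A ≡ T (mod 10)] in column 3 we have L+A≡T with carry-in 1; given L=1, T=8 and digits 1,2,4,7,8 already taken and all letters distinct, that pins A to 6, so A=6.
Step 7. [col 4: T + O ≡ N (mod 10)] from column 4 (T=8, O=2, carry-in 0, digits 1,2,4,6,7,8 already taken and all letters distinct): N must equal 0 ⇒ N=0.
Step 8. [col 5: M + T ≡ J (mod 10)] from column 5 (T=8, J=4, carry-in 1, digits 0,1,2,4,6,7,8 already taken and all letters distinct): M must equal 5. So M=5.

Answer: A=6, I=7, J=4, L=1, M=5, N=0, O=2, T=8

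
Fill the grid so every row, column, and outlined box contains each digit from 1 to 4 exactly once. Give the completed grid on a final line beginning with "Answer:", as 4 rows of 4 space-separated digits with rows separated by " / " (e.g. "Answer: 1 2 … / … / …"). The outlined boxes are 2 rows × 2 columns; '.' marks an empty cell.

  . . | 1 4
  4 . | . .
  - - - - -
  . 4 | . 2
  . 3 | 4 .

Step 1. [r2c3∈{2,3}] 2 has one home in col 3: r2c3 ⇒ r2c3=2.
Step 2. [r4c1∈{1,2}] row 4 places 2 nowhere but r4c1. So r4c1=2.
Step 3. [r1c2∈{2}] nothing but 2 survives at r1c2, so r1c2=2.
Step 4. [r2c4∈{3}] only 3 remains possible at r2c4. So r2c4=3.
Step 5. [r2c2∈{1}] r2c2 is down to just 1, so r2c2=1.
Step 6. [r3c3∈{3}] only 3 remains possible at r3c3. So r3c3=3.
Step 7. [r3c1∈{1}] only 1 remains possible at r3c1 ⇒ r3c1=1.
Step 8. [r1c1∈{3}] r1c1 is down to just 3. So r1c1=3.
Step 9. [r4c4∈{1}] r4c4's peers cover all but 1 ⇒ r4c4=1.

Answer: 3 2 1 4 / 4 1 2 3 / 1 4 3 2 / 2 3 4 1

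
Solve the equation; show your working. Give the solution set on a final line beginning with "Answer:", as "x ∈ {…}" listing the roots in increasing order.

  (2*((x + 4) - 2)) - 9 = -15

Step 1. [(2*((x + 4) - 2)) - 9 = -15] the outer -9 inverts by adding 9 ⇒ sub: 2*((x + 4) - 2) = -6.
Step 2. [2*((x + 4) - 2) = -6] divide by the outer 2 ⇒ div: (x + 4) - 2 = -3.
Step 3. [(x + 4) - 2 = -3] -2 is outermost — add 2 both sides ⇒ sub: x + 4 = -1.
Step 4. [x + 4 = -1] subtract 4: x sits inside (… + 4), so sub: x = -5.

Answer: x ∈ {-5}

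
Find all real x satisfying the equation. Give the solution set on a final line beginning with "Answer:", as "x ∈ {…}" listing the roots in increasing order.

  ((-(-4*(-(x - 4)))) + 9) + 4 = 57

Step 1. [((-(-4*(-(x - 4)))) + 9) + 4 = 57] the outer +4 inverts by subtracting 4. So sub: (-(-4*(-(x - 4)))) + 9 = 53.
Step 2. [(-(-4*(-(x - 4)))) + 9 = 53] subtract 9: x sits inside (… + 9). So sub: -(-4*(-(x - 4))) = 44.
Step 3. [-(-4*(-(x - 4))) = 44] LHS negated; negate both sides ⇒ neg: -4*(-(x - 4)) = -44.
Step 4. [-4*(-(x - 4)) = -44] -4 out front; divide by -4 ⇒ div: -(x - 4) = 11.
Step 5. [-(x - 4) = 11] flip signs both sides. So neg: x - 4 = -11.
Step 6. [x - 4 = -11] add 4: x sits inside (… - 4) ⇒ sub: x = -7.

Answer: x ∈ {-7}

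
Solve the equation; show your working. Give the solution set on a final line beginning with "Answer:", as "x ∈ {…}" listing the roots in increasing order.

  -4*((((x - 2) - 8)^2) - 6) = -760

Step 1. [-4*((((x - 2) - 8)^2) - 6) = -760] -4 out front; divide by -4. So div: (((x - 2) - 8)^2) - 6 = 190.
Step 2. [(((x - 2) - 8)^2) - 6 = 190] peel the -6: add 6 from each side. So sub: ((x - 2) - 8)^2 = 196.
Step 3. [((x - 2) - 8)^2 = 196] LHS squared, RHS 196 ≥ 0: apply √ (±) ⇒ sqrt: (x - 2) - 8 = 14 or -14.
Step 4. [(x - 2) - 8 = 14 or -14] 8 comes off first (add 8). So sub: x - 2 = 22 or -6.
Step 5. [x - 2 = 22 or -6] the outer -2 inverts by adding 2, so sub: x = 24 or -4.

Answer: x ∈ {-4, 24}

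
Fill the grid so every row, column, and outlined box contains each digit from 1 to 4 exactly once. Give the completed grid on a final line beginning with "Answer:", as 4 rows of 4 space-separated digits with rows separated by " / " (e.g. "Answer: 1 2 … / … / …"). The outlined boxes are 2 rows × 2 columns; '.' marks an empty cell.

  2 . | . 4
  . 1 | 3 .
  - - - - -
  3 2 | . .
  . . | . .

Step 1. [r4c1∈{1,4}] 1 has one home in col 1: r4c1 ⇒ r4c1=1.
Step 2. [r3c3∈{1,4}] r3c3 is the only open cell in row 3 admitting 4, so r3c3=4.
Step 3. [r4c4∈{2,3}] 3 has one home in row 4: r4c4, so r4c4=3.
Step 4. [r4c2∈{4}] r4c2 is down to just 4 ⇒ r4c2=4.
Step 5. [r2c1∈{4}] r2c1 is down to just 4. So r2c1=4.
Step 6. [r4c3∈{2}] r4c3 is down to just 2, so r4c3=2.
Step 7. [r2c4∈{2}] r2c4 is down to just 2 ⇒ r2c4=2.
Step 8. [r1c3∈{1}] only 1 remains possible at r1c3 ⇒ r1c3=1.
Step 9. [r1c2∈{3}] r1c2's peers cover all but 3, so r1c2=3.
Step 10. [r3c4∈{1}] only 1 remains possible at r3c4. So r3c4=1.

Answer: 2 3 1 4 / 4 1 3 2 / 3 2 4 1 / 1 4 2 3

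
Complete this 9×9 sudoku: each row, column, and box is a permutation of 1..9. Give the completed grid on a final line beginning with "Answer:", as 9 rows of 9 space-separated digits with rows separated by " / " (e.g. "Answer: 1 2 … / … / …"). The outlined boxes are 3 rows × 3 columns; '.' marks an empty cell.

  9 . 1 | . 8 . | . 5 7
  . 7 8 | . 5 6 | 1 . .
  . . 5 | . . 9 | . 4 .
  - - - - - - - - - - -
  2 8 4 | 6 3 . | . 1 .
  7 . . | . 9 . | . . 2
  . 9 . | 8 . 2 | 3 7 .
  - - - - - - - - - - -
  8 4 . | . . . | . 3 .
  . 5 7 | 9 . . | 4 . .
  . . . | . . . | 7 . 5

Step 1. [r6c3∈{6}] r6c3 has the single candidate 6 ⇒ r6c3=6.
Step 2. [r4c9∈{9}] r4c9 has the single candidate 9, so r4c9=9.
Step 3. [r7c7∈{2,6,9}] in col 7, 9 fits only at r7c7, so r7c7=9.
Step 4. [r7c3∈{2}] r7c3 has the single candidate 2 ⇒ r7c3=2.
Step 5. [r2c9∈{3}] r2c9 has the single candidate 3, so r2c9=3.
Step 6. [r4c6∈{5,7}] in row 4, 7 fits only at r4c6. So r4c6=7.
Step 7. [r5c3∈{3}] nothing but 3 survives at r5c3 ⇒ r5c3=3.
Step 8. [r5c2∈{1}] r5c2 has the single candidate 1 ⇒ r5c2=1.
Step 9. [r6c5∈{1,4}] 1 has one home in row 6: r6c5 ⇒ r6c5=1.
Step 10. [r3c4∈{1,2,3,7}] across row 3, 1 lands solely at r3c4, so r3c4=1.
Step 11. [r9c5∈{2,4,6}] col 5 places 4 nowhere but r9c5. So r9c5=4.
Step 12. [r3c5∈{2,7}] r3c5 is the only open cell in row 3 admitting 7. So r3c5=7.
Step 13. [r8c5∈{2,6}] in col 5, 2 fits only at r8c5 ⇒ r8c5=2.
Step 14. [r9c4∈{3}] nothing but 3 survives at r9c4. So r9c4=3.
Step 15. [r9c2∈{6}] r9c2 has the single candidate 6 ⇒ r9c2=6.
Step 16. [r1c7∈{2,6}] row 1 places 6 nowhere but r1c7 ⇒ r1c7=6.
Step 17. [r3c7∈{2,8}] col 7 places 2 nowhere but r3c7 ⇒ r3c7=2.
Step 18. [r5c8∈{6,8}] row 5 places 6 nowhere but r5c8 ⇒ r5c8=6.
Step 19. [r8c9∈{1,6,8}] in row 8, 6 fits only at r8c9. So r8c9=6.
Step 20. [r3c2∈{3}] nothing but 3 survives at r3c2, so r3c2=3.
Step 21. [r9c1∈{1}] nothing but 1 survives at r9c1, so r9c1=1.
Step 22. [r2c4∈{2,4}] across row 2, 2 lands solely at r2c4. So r2c4=2.
Step 23. [r9c6∈{8}] r9c6 has the single candidate 8, so r9c6=8.
Step 24. [r1c4∈{4}] r1c4 is down to just 4 ⇒ r1c4=4.
Step 25. [r5c4∈{5}] only 5 remains possible at r5c4. So r5c4=5.
Step 26. [r7c6∈{1,5}] row 7 places 5 nowhere but r7c6, so r7c6=5.
Step 27. [r7c9∈{1}] nothing but 1 survives at r7c9. So r7c9=1.
Step 28. [r2c1∈{4}] r2c1 has the single candidate 4, so r2c1=4.
Step 29. [r7c4∈{7}] nothing but 7 survives at r7c4. So r7c4=7.
Step 30. [r9c8∈{2}] nothing but 2 survives at r9c8, so r9c8=2.
Step 31. [r6c9∈{4}] r6c9's peers cover all but 4 ⇒ r6c9=4.
Step 32. [r8c1∈{3}] r8c1 is down to just 3 ⇒ r8c1=3.
Step 33. [r9c3∈{9}] r9c3 is down to just 9 ⇒ r9c3=9.
Step 34. [r2c8∈{9}] r2c8 is down to just 9 ⇒ r2c8=9.
Step 35. [r3c1∈{6}] only 6 remains possible at r3c1. So r3c1=6.
Step 36. [r5c6∈{4}] nothing but 4 survives at r5c6. So r5c6=4.
Step 37. [r4c7∈{5}] r4c7 has the single candidate 5. So r4c7=5.
Step 38. [r8c8∈{8}] nothing but 8 survives at r8c8 ⇒ r8c8=8.
Step 39. [r5c7∈{8}] r5c7 is down to just 8. So r5c7=8.
Step 40. [r3c9∈{8}] only 8 remains possible at r3c9 ⇒ r3c9=8.
Step 41. [r7c5∈{6}] r7c5's peers cover all but 6. So r7c5=6.
Step 42. [r8c6∈{1}] only 1 remains possible at r8c6 ⇒ r8c6=1.
Step 43. [r1c2∈{2}] nothing but 2 survives at r1c2. So r1c2=2.
Step 44. [r1c6∈{3}] r1c6's peers cover all but 3 ⇒ r1c6=3.
Step 45. [r6c1∈{5}] nothing but 5 survives at r6c1. So r6c1=5.

Answer: 9 2 1 4 8 3 6 5 7 / 4 7 8 2 5 6 1 9 3 / 6 3 5 1 7 9 2 4 8 / 2 8 4 6 3 7 5 1 9 / 7 1 3 5 9 4 8 6 2 / 5 9 6 8 1 2 3 7 4 / 8 4 2 7 6 5 9 3 1 / 3 5 7 9 2 1 4 8 6 / 1 6 9 3 4 8 7 2 5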